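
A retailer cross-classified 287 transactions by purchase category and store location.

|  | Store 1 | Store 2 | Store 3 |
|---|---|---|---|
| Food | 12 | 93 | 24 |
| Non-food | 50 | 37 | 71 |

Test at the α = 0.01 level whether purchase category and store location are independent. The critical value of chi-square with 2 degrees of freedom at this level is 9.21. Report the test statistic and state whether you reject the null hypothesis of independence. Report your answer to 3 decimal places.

Row totals: 129, 158. Column totals: 62, 130, 95. Grand total N = 287.
Expected counts (row total × column total / N):
  Food, Store 1: 129×62/287 = 27.86760
  Food, Store 2: 129×130/287 = 58.43206
  Food, Store 3: 129×95/287 = 42.70035
  Non-food, Store 1: 158×62/287 = 34.13240
  Non-food, Store 2: 158×130/287 = 71.56794
  Non-food, Store 3: 158×95/287 = 52.29965
Contributions (O − E)²/E:
  (12 − 27.86760)²/27.86760 = 9.0349
  (93 − 58.43206)²/58.43206 = 20.4501
  (24 − 42.70035)²/42.70035 = 8.1897
  (50 − 34.13240)²/34.13240 = 7.3766
  (37 − 71.56794)²/71.56794 = 16.6966
  (71 − 52.29965)²/52.29965 = 6.6865
χ² = 9.0349 + 20.4501 + 8.1897 + 7.3766 + 16.6966 + 6.6865 = 68.434
df = (2−1)(3−1) = 2. Since 68.434 > 9.21, reject the null hypothesis of independence at α = 0.01.

68.434; reject H₀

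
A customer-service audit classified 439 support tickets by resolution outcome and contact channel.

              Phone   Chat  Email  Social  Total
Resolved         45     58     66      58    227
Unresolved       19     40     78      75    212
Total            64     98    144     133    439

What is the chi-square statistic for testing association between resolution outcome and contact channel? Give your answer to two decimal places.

Grand total N = 439.
Expected counts (row total × column total / N):
  Resolved, Phone: 227×64/439 = 33.093
  Resolved, Chat: 227×98/439 = 50.674
  Resolved, Email: 227×144/439 = 74.460
  Resolved, Social: 227×133/439 = 68.772
  Unresolved, Phone: 212×64/439 = 30.907
  Unresolved, Chat: 212×98/439 = 47.326
  Unresolved, Email: 212×144/439 = 69.540
  Unresolved, Social: 212×133/439 = 64.228
Contributions (O − E)²/E:
  (45 − 33.093)²/33.093 = 4.2842
  (58 − 50.674)²/50.674 = 1.0591
  (66 − 74.460)²/74.460 = 0.9612
  (58 − 68.772)²/68.772 = 1.6873
  (19 − 30.907)²/30.907 = 4.5872
  (40 − 47.326)²/47.326 = 1.1341
  (78 − 69.540)²/69.540 = 1.0292
  (75 − 64.228)²/64.228 = 1.8066
χ² = 4.2842 + 1.0591 + 0.9612 + 1.6873 + 4.5872 + 1.1341 + 1.0292 + 1.8066 = 16.55

16.55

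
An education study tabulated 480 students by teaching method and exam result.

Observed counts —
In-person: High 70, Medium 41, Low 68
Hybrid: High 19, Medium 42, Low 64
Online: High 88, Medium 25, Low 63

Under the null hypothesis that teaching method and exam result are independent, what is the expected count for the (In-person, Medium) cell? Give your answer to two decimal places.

40.28

Row total (In-person) = 179; column total (Medium) = 108; grand total N = 480.
Expected count = (row total × column total) / N = 179 × 108 / 480 = 40.28.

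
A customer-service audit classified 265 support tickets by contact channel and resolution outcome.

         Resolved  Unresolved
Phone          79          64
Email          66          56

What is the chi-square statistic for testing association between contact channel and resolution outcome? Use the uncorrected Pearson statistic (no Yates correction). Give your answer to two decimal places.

0.03

Row totals: 143, 122. Column totals: 145, 120. Grand total N = 265.
Expected counts (row total × column total / N):
  Phone, Resolved: 143×145/265 = 78.245
  Phone, Unresolved: 143×120/265 = 64.755
  Email, Resolved: 122×145/265 = 66.755
  Email, Unresolved: 122×120/265 = 55.245
Contributions (O − E)²/E:
  (79 − 78.245)²/78.245 = 0.0073
  (64 − 64.755)²/64.755 = 0.0088
  (66 − 66.755)²/66.755 = 0.0085
  (56 − 55.245)²/55.245 = 0.0103
χ² = 0.0073 + 0.0088 + 0.0085 + 0.0103 = 0.03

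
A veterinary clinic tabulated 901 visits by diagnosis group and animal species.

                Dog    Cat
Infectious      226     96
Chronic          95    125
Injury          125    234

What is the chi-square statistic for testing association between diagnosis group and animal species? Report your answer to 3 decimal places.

Row totals: 322, 220, 359. Column totals: 446, 455. Grand total N = 901.
Expected counts (row total × column total / N):
  Infectious, Dog: 322×446/901 = 159.3918
  Infectious, Cat: 322×455/901 = 162.6082
  Chronic, Dog: 220×446/901 = 108.9012
  Chronic, Cat: 220×455/901 = 111.0988
  Injury, Dog: 359×446/901 = 177.7070
  Injury, Cat: 359×455/901 = 181.2930
Contributions (O − E)²/E:
  (226 − 159.3918)²/159.3918 = 27.8349
  (96 − 162.6082)²/162.6082 = 27.2843
  (95 − 108.9012)²/108.9012 = 1.7745
  (125 − 111.0988)²/111.0988 = 1.7394
  (125 − 177.7070)²/177.7070 = 15.6326
  (234 − 181.2930)²/181.2930 = 15.3234
χ² = 27.8349 + 27.2843 + 1.7745 + 1.7394 + 15.6326 + 15.3234 = 89.589

89.589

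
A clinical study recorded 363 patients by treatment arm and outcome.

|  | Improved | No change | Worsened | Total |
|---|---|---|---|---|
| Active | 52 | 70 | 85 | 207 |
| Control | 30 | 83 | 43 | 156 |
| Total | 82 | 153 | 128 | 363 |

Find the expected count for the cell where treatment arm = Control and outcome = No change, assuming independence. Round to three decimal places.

Row total (Control) = 156; column total (No change) = 153; grand total N = 363.
Expected count = (row total × column total) / N = 156 × 153 / 363 = 65.752.

65.752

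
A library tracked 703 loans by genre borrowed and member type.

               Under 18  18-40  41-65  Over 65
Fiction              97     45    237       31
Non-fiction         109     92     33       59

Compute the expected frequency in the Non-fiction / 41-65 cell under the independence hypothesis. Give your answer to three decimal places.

Row total (Non-fiction) = 293; column total (41-65) = 270; grand total N = 703.
Expected count = (row total × column total) / N = 293 × 270 / 703 = 112.532.

112.532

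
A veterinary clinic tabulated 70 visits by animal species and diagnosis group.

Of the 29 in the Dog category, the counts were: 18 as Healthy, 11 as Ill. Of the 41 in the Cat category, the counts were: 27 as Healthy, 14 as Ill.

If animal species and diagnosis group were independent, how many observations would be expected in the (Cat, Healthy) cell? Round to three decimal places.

Row total (Cat) = 41; column total (Healthy) = 45; grand total N = 70.
Expected count = (row total × column total) / N = 41 × 45 / 70 = 26.357.

26.357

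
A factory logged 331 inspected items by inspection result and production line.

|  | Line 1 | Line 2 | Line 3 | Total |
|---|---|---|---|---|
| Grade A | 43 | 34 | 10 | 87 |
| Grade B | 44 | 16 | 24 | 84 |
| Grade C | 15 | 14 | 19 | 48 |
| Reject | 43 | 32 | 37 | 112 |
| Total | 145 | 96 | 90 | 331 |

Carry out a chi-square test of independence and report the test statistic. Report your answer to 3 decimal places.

22.499

Grand total N = 331.
Expected counts (row total × column total / N):
  Grade A, Line 1: 87×145/331 = 38.1118
  Grade A, Line 2: 87×96/331 = 25.2326
  Grade A, Line 3: 87×90/331 = 23.6556
  Grade B, Line 1: 84×145/331 = 36.7976
  Grade B, Line 2: 84×96/331 = 24.3625
  Grade B, Line 3: 84×90/331 = 22.8399
  Grade C, Line 1: 48×145/331 = 21.0272
  Grade C, Line 2: 48×96/331 = 13.9215
  Grade C, Line 3: 48×90/331 = 13.0514
  Reject, Line 1: 112×145/331 = 49.0634
  Reject, Line 2: 112×96/331 = 32.4834
  Reject, Line 3: 112×90/331 = 30.4532
Contributions (O − E)²/E:
  (43 − 38.1118)²/38.1118 = 0.6270
  (34 − 25.2326)²/25.2326 = 3.0463
  (10 − 23.6556)²/23.6556 = 7.8829
  (44 − 36.7976)²/36.7976 = 1.4097
  (16 − 24.3625)²/24.3625 = 2.8705
  (24 − 22.8399)²/22.8399 = 0.0589
  (15 − 21.0272)²/21.0272 = 1.7276
  (14 − 13.9215)²/13.9215 = 0.0004
  (19 − 13.0514)²/13.0514 = 2.7113
  (43 − 49.0634)²/49.0634 = 0.7493
  (32 − 32.4834)²/32.4834 = 0.0072
  (37 − 30.4532)²/30.4532 = 1.4074
χ² = 0.6270 + 3.0463 + 7.8829 + 1.4097 + 2.8705 + 0.0589 + 1.7276 + 0.0004 + 2.7113 + 0.7493 + 0.0072 + 1.4074 = 22.499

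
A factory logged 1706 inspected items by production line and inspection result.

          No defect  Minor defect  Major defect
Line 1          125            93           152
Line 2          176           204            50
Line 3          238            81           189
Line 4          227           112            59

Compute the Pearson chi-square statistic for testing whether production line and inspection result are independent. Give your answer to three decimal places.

216.726

Row totals: 370, 430, 508, 398. Column totals: 766, 490, 450. Grand total N = 1706.
Expected counts (row total × column total / N):
  Line 1, No defect: 370×766/1706 = 166.13130
  Line 1, Minor defect: 370×490/1706 = 106.27198
  Line 1, Major defect: 370×450/1706 = 97.59672
  Line 2, No defect: 430×766/1706 = 193.07151
  Line 2, Minor defect: 430×490/1706 = 123.50528
  Line 2, Major defect: 430×450/1706 = 113.42321
  Line 3, No defect: 508×766/1706 = 228.09379
  Line 3, Minor defect: 508×490/1706 = 145.90856
  Line 3, Major defect: 508×450/1706 = 133.99766
  Line 4, No defect: 398×766/1706 = 178.70340
  Line 4, Minor defect: 398×490/1706 = 114.31419
  Line 4, Major defect: 398×450/1706 = 104.98242
Contributions (O − E)²/E:
  (125 − 166.13130)²/166.13130 = 10.1834
  (93 − 106.27198)²/106.27198 = 1.6575
  (152 − 97.59672)²/97.59672 = 30.3260
  (176 − 193.07151)²/193.07151 = 1.5095
  (204 − 123.50528)²/123.50528 = 52.4625
  (50 − 113.42321)²/113.42321 = 35.4646
  (238 − 228.09379)²/228.09379 = 0.4302
  (81 − 145.90856)²/145.90856 = 28.8751
  (189 − 133.99766)²/133.99766 = 22.5769
  (227 − 178.70340)²/178.70340 = 13.0527
  (112 − 114.31419)²/114.31419 = 0.0468
  (59 − 104.98242)²/104.98242 = 20.1404
χ² = 10.1834 + 1.6575 + 30.3260 + 1.5095 + 52.4625 + 35.4646 + 0.4302 + 28.8751 + 22.5769 + 13.0527 + 0.0468 + 20.1404 = 216.726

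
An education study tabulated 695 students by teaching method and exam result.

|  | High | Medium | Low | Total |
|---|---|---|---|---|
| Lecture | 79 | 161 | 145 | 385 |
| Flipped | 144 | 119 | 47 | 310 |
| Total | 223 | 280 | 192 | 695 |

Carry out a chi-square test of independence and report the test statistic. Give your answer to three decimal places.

67.965

Grand total N = 695.
Expected counts (row total × column total / N):
  Lecture, High: 385×223/695 = 123.5324
  Lecture, Medium: 385×280/695 = 155.1079
  Lecture, Low: 385×192/695 = 106.3597
  Flipped, High: 310×223/695 = 99.4676
  Flipped, Medium: 310×280/695 = 124.8921
  Flipped, Low: 310×192/695 = 85.6403
Contributions (O − E)²/E:
  (79 − 123.5324)²/123.5324 = 16.0536
  (161 − 155.1079)²/155.1079 = 0.2238
  (145 − 106.3597)²/106.3597 = 14.0380
  (144 − 99.4676)²/99.4676 = 19.9375
  (119 − 124.8921)²/124.8921 = 0.2780
  (47 − 85.6403)²/85.6403 = 17.4342
χ² = 16.0536 + 0.2238 + 14.0380 + 19.9375 + 0.2780 + 17.4342 = 67.965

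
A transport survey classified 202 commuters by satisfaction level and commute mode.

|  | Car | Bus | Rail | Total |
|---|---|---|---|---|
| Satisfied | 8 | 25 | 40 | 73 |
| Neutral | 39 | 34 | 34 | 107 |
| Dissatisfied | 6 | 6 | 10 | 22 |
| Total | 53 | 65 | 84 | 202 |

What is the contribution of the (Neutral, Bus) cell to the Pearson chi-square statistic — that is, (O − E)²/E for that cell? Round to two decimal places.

Row total (Neutral) = 107; column total (Bus) = 65; N = 202.
Expected count E = 107 × 65 / 202 = 34.431.
Contribution = (O − E)²/E = (34 − 34.431)² / 34.431 = 0.01.

0.01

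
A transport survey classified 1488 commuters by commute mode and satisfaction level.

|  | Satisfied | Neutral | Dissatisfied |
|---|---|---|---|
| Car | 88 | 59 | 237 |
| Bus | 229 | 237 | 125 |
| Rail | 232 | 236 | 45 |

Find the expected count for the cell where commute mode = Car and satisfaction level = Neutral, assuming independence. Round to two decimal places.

Row total (Car) = 384; column total (Neutral) = 532; grand total N = 1488.
Expected count = (row total × column total) / N = 384 × 532 / 1488 = 137.29.

137.29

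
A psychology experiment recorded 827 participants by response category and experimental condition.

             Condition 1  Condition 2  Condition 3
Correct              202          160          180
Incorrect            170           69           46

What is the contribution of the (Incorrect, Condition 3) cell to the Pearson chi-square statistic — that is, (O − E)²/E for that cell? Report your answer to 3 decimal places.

Row total (Incorrect) = 285; column total (Condition 3) = 226; N = 827.
Expected count E = 285 × 226 / 827 = 77.8839.
Contribution = (O − E)²/E = (46 − 77.8839)² / 77.8839 = 13.053.

13.053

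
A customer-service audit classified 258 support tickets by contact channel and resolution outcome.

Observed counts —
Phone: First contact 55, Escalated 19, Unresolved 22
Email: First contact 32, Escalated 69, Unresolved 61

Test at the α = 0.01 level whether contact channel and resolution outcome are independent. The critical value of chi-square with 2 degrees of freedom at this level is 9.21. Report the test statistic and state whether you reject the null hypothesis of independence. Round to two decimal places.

Row totals: 96, 162. Column totals: 87, 88, 83. Grand total N = 258.
Expected counts (row total × column total / N):
  Phone, First contact: 96×87/258 = 32.372
  Phone, Escalated: 96×88/258 = 32.744
  Phone, Unresolved: 96×83/258 = 30.884
  Email, First contact: 162×87/258 = 54.628
  Email, Escalated: 162×88/258 = 55.256
  Email, Unresolved: 162×83/258 = 52.116
Contributions (O − E)²/E:
  (55 − 32.372)²/32.372 = 15.8170
  (19 − 32.744)²/32.744 = 5.7689
  (22 − 30.884)²/30.884 = 2.5555
  (32 − 54.628)²/54.628 = 9.3730
  (69 − 55.256)²/55.256 = 3.4186
  (61 − 52.116)²/52.116 = 1.5144
χ² = 15.8170 + 5.7689 + 2.5555 + 9.3730 + 3.4186 + 1.5144 = 38.45
df = (2−1)(3−1) = 2. Since 38.45 > 9.21, reject the null hypothesis of independence at α = 0.01.

38.45; reject H₀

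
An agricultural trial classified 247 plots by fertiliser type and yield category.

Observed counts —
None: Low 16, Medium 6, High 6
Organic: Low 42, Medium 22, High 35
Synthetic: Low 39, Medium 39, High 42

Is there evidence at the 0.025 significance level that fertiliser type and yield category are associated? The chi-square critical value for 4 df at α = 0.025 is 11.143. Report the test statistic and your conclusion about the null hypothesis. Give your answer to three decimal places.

7.814; fail to reject H₀

Row totals: 28, 99, 120. Column totals: 97, 67, 83. Grand total N = 247.
Expected counts (row total × column total / N):
  None, Low: 28×97/247 = 10.9960
  None, Medium: 28×67/247 = 7.5951
  None, High: 28×83/247 = 9.4089
  Organic, Low: 99×97/247 = 38.8785
  Organic, Medium: 99×67/247 = 26.8543
  Organic, High: 99×83/247 = 33.2672
  Synthetic, Low: 120×97/247 = 47.1255
  Synthetic, Medium: 120×67/247 = 32.5506
  Synthetic, High: 120×83/247 = 40.3239
Contributions (O − E)²/E:
  (16 − 10.9960)²/10.9960 = 2.2772
  (6 − 7.5951)²/7.5951 = 0.3350
  (6 − 9.4089)²/9.4089 = 1.2351
  (42 − 38.8785)²/38.8785 = 0.2506
  (22 − 26.8543)²/26.8543 = 0.8775
  (35 − 33.2672)²/33.2672 = 0.0903
  (39 − 47.1255)²/47.1255 = 1.4010
  (39 − 32.5506)²/32.5506 = 1.2778
  (42 − 40.3239)²/40.3239 = 0.0697
χ² = 2.2772 + 0.3350 + 1.2351 + 0.2506 + 0.8775 + 0.0903 + 1.4010 + 1.2778 + 0.0697 = 7.814
df = (3−1)(3−1) = 4. Since 7.814 < 11.143, fail to reject the null hypothesis of independence at α = 0.025.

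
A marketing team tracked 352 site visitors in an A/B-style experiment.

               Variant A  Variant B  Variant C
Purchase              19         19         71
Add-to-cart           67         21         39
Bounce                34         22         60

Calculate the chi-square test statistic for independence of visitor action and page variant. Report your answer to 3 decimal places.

37.654

Row totals: 109, 127, 116. Column totals: 120, 62, 170. Grand total N = 352.
Expected counts (row total × column total / N):
  Purchase, Variant A: 109×120/352 = 37.1591
  Purchase, Variant B: 109×62/352 = 19.1989
  Purchase, Variant C: 109×170/352 = 52.6420
  Add-to-cart, Variant A: 127×120/352 = 43.2955
  Add-to-cart, Variant B: 127×62/352 = 22.3693
  Add-to-cart, Variant C: 127×170/352 = 61.3352
  Bounce, Variant A: 116×120/352 = 39.5455
  Bounce, Variant B: 116×62/352 = 20.4318
  Bounce, Variant C: 116×170/352 = 56.0227
Contributions (O − E)²/E:
  (19 − 37.1591)²/37.1591 = 8.8741
  (19 − 19.1989)²/19.1989 = 0.0021
  (71 − 52.6420)²/52.6420 = 6.4020
  (67 − 43.2955)²/43.2955 = 12.9783
  (21 − 22.3693)²/22.3693 = 0.0838
  (39 − 61.3352)²/61.3352 = 8.1334
  (34 − 39.5455)²/39.5455 = 0.7777
  (22 − 20.4318)²/20.4318 = 0.1204
  (60 − 56.0227)²/56.0227 = 0.2824
χ² = 8.8741 + 0.0021 + 6.4020 + 12.9783 + 0.0838 + 8.1334 + 0.7777 + 0.1204 + 0.2824 = 37.654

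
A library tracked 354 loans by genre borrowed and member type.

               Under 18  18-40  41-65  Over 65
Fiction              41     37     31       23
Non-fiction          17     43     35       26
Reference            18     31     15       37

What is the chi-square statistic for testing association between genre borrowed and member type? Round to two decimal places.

Row totals: 132, 121, 101. Column totals: 76, 111, 81, 86. Grand total N = 354.
Expected counts (row total × column total / N):
  Fiction, Under 18: 132×76/354 = 28.3390
  Fiction, 18-40: 132×111/354 = 41.3898
  Fiction, 41-65: 132×81/354 = 30.2034
  Fiction, Over 65: 132×86/354 = 32.0678
  Non-fiction, Under 18: 121×76/354 = 25.9774
  Non-fiction, 18-40: 121×111/354 = 37.9407
  Non-fiction, 41-65: 121×81/354 = 27.6864
  Non-fiction, Over 65: 121×86/354 = 29.3955
  Reference, Under 18: 101×76/354 = 21.6836
  Reference, 18-40: 101×111/354 = 31.6695
  Reference, 41-65: 101×81/354 = 23.1102
  Reference, Over 65: 101×86/354 = 24.5367
Contributions (O − E)²/E:
  (41 − 28.3390)²/28.3390 = 5.6565
  (37 − 41.3898)²/41.3898 = 0.4656
  (31 − 30.2034)²/30.2034 = 0.0210
  (23 − 32.0678)²/32.0678 = 2.5641
  (17 − 25.9774)²/25.9774 = 3.1025
  (43 − 37.9407)²/37.9407 = 0.6746
  (35 − 27.6864)²/27.6864 = 1.9320
  (26 − 29.3955)²/29.3955 = 0.3922
  (18 − 21.6836)²/21.6836 = 0.6258
  (31 − 31.6695)²/31.6695 = 0.0142
  (15 − 23.1102)²/23.1102 = 2.8462
  (37 − 24.5367)²/24.5367 = 6.3307
χ² = 5.6565 + 0.4656 + 0.0210 + 2.5641 + 3.1025 + 0.6746 + 1.9320 + 0.3922 + 0.6258 + 0.0142 + 2.8462 + 6.3307 = 24.63

24.63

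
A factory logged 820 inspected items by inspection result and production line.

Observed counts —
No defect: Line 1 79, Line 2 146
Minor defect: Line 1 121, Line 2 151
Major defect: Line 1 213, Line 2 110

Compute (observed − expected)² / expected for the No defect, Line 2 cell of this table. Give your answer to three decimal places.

Row total (No defect) = 225; column total (Line 2) = 407; N = 820.
Expected count E = 225 × 407 / 820 = 111.6768.
Contribution = (O − E)²/E = (146 − 111.6768)² / 111.6768 = 10.549.

10.549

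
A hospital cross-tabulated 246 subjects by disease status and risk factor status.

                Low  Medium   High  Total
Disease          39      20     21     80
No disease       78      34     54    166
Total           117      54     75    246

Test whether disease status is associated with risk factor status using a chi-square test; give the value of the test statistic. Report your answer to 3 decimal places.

1.236

Grand total N = 246.
Expected counts (row total × column total / N):
  Disease, Low: 80×117/246 = 38.0488
  Disease, Medium: 80×54/246 = 17.5610
  Disease, High: 80×75/246 = 24.3902
  No disease, Low: 166×117/246 = 78.9512
  No disease, Medium: 166×54/246 = 36.4390
  No disease, High: 166×75/246 = 50.6098
Contributions (O − E)²/E:
  (39 − 38.0488)²/38.0488 = 0.0238
  (20 − 17.5610)²/17.5610 = 0.3387
  (21 − 24.3902)²/24.3902 = 0.4712
  (78 − 78.9512)²/78.9512 = 0.0115
  (34 − 36.4390)²/36.4390 = 0.1633
  (54 − 50.6098)²/50.6098 = 0.2271
χ² = 0.0238 + 0.3387 + 0.4712 + 0.0115 + 0.1633 + 0.2271 = 1.236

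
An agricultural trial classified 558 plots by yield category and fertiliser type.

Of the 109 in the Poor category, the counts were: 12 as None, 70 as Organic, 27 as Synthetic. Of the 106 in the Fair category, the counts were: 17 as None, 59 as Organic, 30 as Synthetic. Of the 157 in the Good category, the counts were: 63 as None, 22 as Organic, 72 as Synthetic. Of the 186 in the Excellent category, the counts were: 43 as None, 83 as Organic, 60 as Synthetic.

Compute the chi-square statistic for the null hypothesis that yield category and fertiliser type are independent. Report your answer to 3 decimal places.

84.931

Row totals: 109, 106, 157, 186. Column totals: 135, 234, 189. Grand total N = 558.
Expected counts (row total × column total / N):
  Poor, None: 109×135/558 = 26.3710
  Poor, Organic: 109×234/558 = 45.7097
  Poor, Synthetic: 109×189/558 = 36.9194
  Fair, None: 106×135/558 = 25.6452
  Fair, Organic: 106×234/558 = 44.4516
  Fair, Synthetic: 106×189/558 = 35.9032
  Good, None: 157×135/558 = 37.9839
  Good, Organic: 157×234/558 = 65.8387
  Good, Synthetic: 157×189/558 = 53.1774
  Excellent, None: 186×135/558 = 45.0000
  Excellent, Organic: 186×234/558 = 78.0000
  Excellent, Synthetic: 186×189/558 = 63.0000
Contributions (O − E)²/E:
  (12 − 26.3710)²/26.3710 = 7.8315
  (70 − 45.7097)²/45.7097 = 12.9080
  (27 − 36.9194)²/36.9194 = 2.6651
  (17 − 25.6452)²/25.6452 = 2.9144
  (59 − 44.4516)²/44.4516 = 4.7615
  (30 − 35.9032)²/35.9032 = 0.9706
  (63 − 37.9839)²/37.9839 = 16.4755
  (22 − 65.8387)²/65.8387 = 29.1900
  (72 − 53.1774)²/53.1774 = 6.6624
  (43 − 45.0000)²/45.0000 = 0.0889
  (83 − 78.0000)²/78.0000 = 0.3205
  (60 − 63.0000)²/63.0000 = 0.1429
χ² = 7.8315 + 12.9080 + 2.6651 + 2.9144 + 4.7615 + 0.9706 + 16.4755 + 29.1900 + 6.6624 + 0.0889 + 0.3205 + 0.1429 = 84.931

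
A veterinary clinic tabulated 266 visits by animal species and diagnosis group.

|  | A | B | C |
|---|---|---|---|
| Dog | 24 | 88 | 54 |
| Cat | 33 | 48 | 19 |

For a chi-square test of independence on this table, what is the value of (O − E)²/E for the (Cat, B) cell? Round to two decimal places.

Row total (Cat) = 100; column total (B) = 136; N = 266.
Expected count E = 100 × 136 / 266 = 51.1278.
Contribution = (O − E)²/E = (48 − 51.1278)² / 51.1278 = 0.19.

0.19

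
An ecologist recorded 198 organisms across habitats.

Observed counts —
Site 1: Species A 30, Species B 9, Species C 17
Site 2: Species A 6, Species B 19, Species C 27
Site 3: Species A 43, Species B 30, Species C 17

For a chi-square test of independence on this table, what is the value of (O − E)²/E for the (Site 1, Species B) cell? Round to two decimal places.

Row total (Site 1) = 56; column total (Species B) = 58; N = 198.
Expected count E = 56 × 58 / 198 = 16.404.
Contribution = (O − E)²/E = (9 − 16.404)² / 16.404 = 3.34.

3.34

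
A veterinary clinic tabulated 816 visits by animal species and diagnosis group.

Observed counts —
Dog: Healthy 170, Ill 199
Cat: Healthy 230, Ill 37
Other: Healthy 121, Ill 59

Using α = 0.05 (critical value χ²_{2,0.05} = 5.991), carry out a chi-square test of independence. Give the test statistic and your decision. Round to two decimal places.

Row totals: 369, 267, 180. Column totals: 521, 295. Grand total N = 816.
Expected counts (row total × column total / N):
  Dog, Healthy: 369×521/816 = 235.599
  Dog, Ill: 369×295/816 = 133.401
  Cat, Healthy: 267×521/816 = 170.474
  Cat, Ill: 267×295/816 = 96.526
  Other, Healthy: 180×521/816 = 114.926
  Other, Ill: 180×295/816 = 65.074
Contributions (O − E)²/E:
  (170 − 235.599)²/235.599 = 18.2651
  (199 − 133.401)²/133.401 = 32.2578
  (230 − 170.474)²/170.474 = 20.7852
  (37 − 96.526)²/96.526 = 36.7087
  (121 − 114.926)²/114.926 = 0.3210
  (59 − 65.074)²/65.074 = 0.5669
χ² = 18.2651 + 32.2578 + 20.7852 + 36.7087 + 0.3210 + 0.5669 = 108.90
df = (3−1)(2−1) = 2. Since 108.90 > 5.991, reject the null hypothesis of independence at α = 0.05.

108.90; reject H₀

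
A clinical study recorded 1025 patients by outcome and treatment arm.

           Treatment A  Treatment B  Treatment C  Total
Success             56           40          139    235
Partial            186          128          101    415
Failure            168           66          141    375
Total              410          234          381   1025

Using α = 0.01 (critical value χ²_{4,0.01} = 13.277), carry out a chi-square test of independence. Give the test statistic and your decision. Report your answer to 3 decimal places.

88.516; reject H₀

Grand total N = 1025.
Expected counts (row total × column total / N):
  Success, Treatment A: 235×410/1025 = 94.0000
  Success, Treatment B: 235×234/1025 = 53.6488
  Success, Treatment C: 235×381/1025 = 87.3512
  Partial, Treatment A: 415×410/1025 = 166.0000
  Partial, Treatment B: 415×234/1025 = 94.7415
  Partial, Treatment C: 415×381/1025 = 154.2585
  Failure, Treatment A: 375×410/1025 = 150.0000
  Failure, Treatment B: 375×234/1025 = 85.6098
  Failure, Treatment C: 375×381/1025 = 139.3902
Contributions (O − E)²/E:
  (56 − 94.0000)²/94.0000 = 15.3617
  (40 − 53.6488)²/53.6488 = 3.4724
  (139 − 87.3512)²/87.3512 = 30.5388
  (186 − 166.0000)²/166.0000 = 2.4096
  (128 − 94.7415)²/94.7415 = 11.6752
  (101 − 154.2585)²/154.2585 = 18.3878
  (168 − 150.0000)²/150.0000 = 2.1600
  (66 − 85.6098)²/85.6098 = 4.4918
  (141 − 139.3902)²/139.3902 = 0.0186
χ² = 15.3617 + 3.4724 + 30.5388 + 2.4096 + 11.6752 + 18.3878 + 2.1600 + 4.4918 + 0.0186 = 88.516
df = (3−1)(3−1) = 4. Since 88.516 > 13.277, reject the null hypothesis of independence at α = 0.01.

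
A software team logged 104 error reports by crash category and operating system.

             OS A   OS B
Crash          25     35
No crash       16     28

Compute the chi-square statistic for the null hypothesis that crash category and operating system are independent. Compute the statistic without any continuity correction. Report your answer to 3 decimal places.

Row totals: 60, 44. Column totals: 41, 63. Grand total N = 104.
Expected counts (row total × column total / N):
  Crash, OS A: 60×41/104 = 23.6538
  Crash, OS B: 60×63/104 = 36.3462
  No crash, OS A: 44×41/104 = 17.3462
  No crash, OS B: 44×63/104 = 26.6538
Contributions (O − E)²/E:
  (25 − 23.6538)²/23.6538 = 0.0766
  (35 − 36.3462)²/36.3462 = 0.0499
  (16 − 17.3462)²/17.3462 = 0.1045
  (28 − 26.6538)²/26.6538 = 0.0680
χ² = 0.0766 + 0.0499 + 0.1045 + 0.0680 = 0.299

0.299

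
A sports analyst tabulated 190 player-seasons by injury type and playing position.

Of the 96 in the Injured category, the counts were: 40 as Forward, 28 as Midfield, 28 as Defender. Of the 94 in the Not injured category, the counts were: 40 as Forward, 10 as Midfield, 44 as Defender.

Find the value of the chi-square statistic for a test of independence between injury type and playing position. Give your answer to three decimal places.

12.062

Row totals: 96, 94. Column totals: 80, 38, 72. Grand total N = 190.
Expected counts (row total × column total / N):
  Injured, Forward: 96×80/190 = 40.4211
  Injured, Midfield: 96×38/190 = 19.2000
  Injured, Defender: 96×72/190 = 36.3789
  Not injured, Forward: 94×80/190 = 39.5789
  Not injured, Midfield: 94×38/190 = 18.8000
  Not injured, Defender: 94×72/190 = 35.6211
Contributions (O − E)²/E:
  (40 − 40.4211)²/40.4211 = 0.0044
  (28 − 19.2000)²/19.2000 = 4.0333
  (28 − 36.3789)²/36.3789 = 1.9299
  (40 − 39.5789)²/39.5789 = 0.0045
  (10 − 18.8000)²/18.8000 = 4.1191
  (44 − 35.6211)²/35.6211 = 1.9709
χ² = 0.0044 + 4.0333 + 1.9299 + 0.0045 + 4.1191 + 1.9709 = 12.062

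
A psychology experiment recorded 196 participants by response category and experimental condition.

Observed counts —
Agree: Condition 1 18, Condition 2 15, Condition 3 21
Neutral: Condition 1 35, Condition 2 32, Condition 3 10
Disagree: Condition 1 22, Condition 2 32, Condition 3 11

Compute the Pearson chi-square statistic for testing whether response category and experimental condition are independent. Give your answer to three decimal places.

Row totals: 54, 77, 65. Column totals: 75, 79, 42. Grand total N = 196.
Expected counts (row total × column total / N):
  Agree, Condition 1: 54×75/196 = 20.6633
  Agree, Condition 2: 54×79/196 = 21.7653
  Agree, Condition 3: 54×42/196 = 11.5714
  Neutral, Condition 1: 77×75/196 = 29.4643
  Neutral, Condition 2: 77×79/196 = 31.0357
  Neutral, Condition 3: 77×42/196 = 16.5000
  Disagree, Condition 1: 65×75/196 = 24.8724
  Disagree, Condition 2: 65×79/196 = 26.1990
  Disagree, Condition 3: 65×42/196 = 13.9286
Contributions (O − E)²/E:
  (18 − 20.6633)²/20.6633 = 0.3433
  (15 − 21.7653)²/21.7653 = 2.1029
  (21 − 11.5714)²/11.5714 = 7.6826
  (35 − 29.4643)²/29.4643 = 1.0400
  (32 − 31.0357)²/31.0357 = 0.0300
  (10 − 16.5000)²/16.5000 = 2.5606
  (22 − 24.8724)²/24.8724 = 0.3317
  (32 − 26.1990)²/26.1990 = 1.2845
  (11 − 13.9286)²/13.9286 = 0.6158
χ² = 0.3433 + 2.1029 + 7.6826 + 1.0400 + 0.0300 + 2.5606 + 0.3317 + 1.2845 + 0.6158 = 15.991

15.991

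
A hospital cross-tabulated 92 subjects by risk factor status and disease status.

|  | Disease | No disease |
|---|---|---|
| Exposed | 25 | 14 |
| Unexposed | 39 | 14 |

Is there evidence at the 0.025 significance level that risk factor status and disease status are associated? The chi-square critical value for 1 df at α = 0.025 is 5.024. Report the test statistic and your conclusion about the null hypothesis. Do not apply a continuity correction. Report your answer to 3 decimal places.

0.954; fail to reject H₀

Row totals: 39, 53. Column totals: 64, 28. Grand total N = 92.
Expected counts (row total × column total / N):
  Exposed, Disease: 39×64/92 = 27.1304
  Exposed, No disease: 39×28/92 = 11.8696
  Unexposed, Disease: 53×64/92 = 36.8696
  Unexposed, No disease: 53×28/92 = 16.1304
Contributions (O − E)²/E:
  (25 − 27.1304)²/27.1304 = 0.1673
  (14 − 11.8696)²/11.8696 = 0.3824
  (39 − 36.8696)²/36.8696 = 0.1231
  (14 − 16.1304)²/16.1304 = 0.2814
χ² = 0.1673 + 0.3824 + 0.1231 + 0.2814 = 0.954
df = (2−1)(2−1) = 1. Since 0.954 < 5.024, fail to reject the null hypothesis of independence at α = 0.025.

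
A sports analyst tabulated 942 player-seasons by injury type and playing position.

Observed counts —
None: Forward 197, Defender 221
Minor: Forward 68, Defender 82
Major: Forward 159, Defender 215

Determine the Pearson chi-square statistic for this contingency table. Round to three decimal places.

Row totals: 418, 150, 374. Column totals: 424, 518. Grand total N = 942.
Expected counts (row total × column total / N):
  None, Forward: 418×424/942 = 188.1444
  None, Defender: 418×518/942 = 229.8556
  Minor, Forward: 150×424/942 = 67.5159
  Minor, Defender: 150×518/942 = 82.4841
  Major, Forward: 374×424/942 = 168.3397
  Major, Defender: 374×518/942 = 205.6603
Contributions (O − E)²/E:
  (197 − 188.1444)²/188.1444 = 0.4168
  (221 − 229.8556)²/229.8556 = 0.3412
  (68 − 67.5159)²/67.5159 = 0.0035
  (82 − 82.4841)²/82.4841 = 0.0028
  (159 − 168.3397)²/168.3397 = 0.5182
  (215 − 205.6603)²/205.6603 = 0.4241
χ² = 0.4168 + 0.3412 + 0.0035 + 0.0028 + 0.5182 + 0.4241 = 1.707

1.707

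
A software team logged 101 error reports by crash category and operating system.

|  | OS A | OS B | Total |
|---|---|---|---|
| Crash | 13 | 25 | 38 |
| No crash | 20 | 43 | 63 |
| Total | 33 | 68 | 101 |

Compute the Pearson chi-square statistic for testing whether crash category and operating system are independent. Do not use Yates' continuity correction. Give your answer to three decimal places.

0.065

Grand total N = 101.
Expected counts (row total × column total / N):
  Crash, OS A: 38×33/101 = 12.4158
  Crash, OS B: 38×68/101 = 25.5842
  No crash, OS A: 63×33/101 = 20.5842
  No crash, OS B: 63×68/101 = 42.4158
Contributions (O − E)²/E:
  (13 − 12.4158)²/12.4158 = 0.0275
  (25 − 25.5842)²/25.5842 = 0.0133
  (20 − 20.5842)²/20.5842 = 0.0166
  (43 − 42.4158)²/42.4158 = 0.0080
χ² = 0.0275 + 0.0133 + 0.0166 + 0.0080 = 0.065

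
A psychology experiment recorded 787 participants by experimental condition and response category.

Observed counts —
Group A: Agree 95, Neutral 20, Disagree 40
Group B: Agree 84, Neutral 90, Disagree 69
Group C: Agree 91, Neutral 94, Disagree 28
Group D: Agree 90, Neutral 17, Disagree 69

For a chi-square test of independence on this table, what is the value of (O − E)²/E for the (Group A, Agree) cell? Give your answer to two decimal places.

8.19

Row total (Group A) = 155; column total (Agree) = 360; N = 787.
Expected count E = 155 × 360 / 787 = 70.902.
Contribution = (O − E)²/E = (95 − 70.902)² / 70.902 = 8.19.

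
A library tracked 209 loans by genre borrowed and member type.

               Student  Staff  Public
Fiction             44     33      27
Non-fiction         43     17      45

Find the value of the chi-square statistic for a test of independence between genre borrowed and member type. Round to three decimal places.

9.627

Row totals: 104, 105. Column totals: 87, 50, 72. Grand total N = 209.
Expected counts (row total × column total / N):
  Fiction, Student: 104×87/209 = 43.2919
  Fiction, Staff: 104×50/209 = 24.8804
  Fiction, Public: 104×72/209 = 35.8278
  Non-fiction, Student: 105×87/209 = 43.7081
  Non-fiction, Staff: 105×50/209 = 25.1196
  Non-fiction, Public: 105×72/209 = 36.1722
Contributions (O − E)²/E:
  (44 − 43.2919)²/43.2919 = 0.0116
  (33 − 24.8804)²/24.8804 = 2.6498
  (27 − 35.8278)²/35.8278 = 2.1751
  (43 − 43.7081)²/43.7081 = 0.0115
  (17 − 25.1196)²/25.1196 = 2.6246
  (45 − 36.1722)²/36.1722 = 2.1544
χ² = 0.0116 + 2.6498 + 2.1751 + 0.0115 + 2.6246 + 2.1544 = 9.627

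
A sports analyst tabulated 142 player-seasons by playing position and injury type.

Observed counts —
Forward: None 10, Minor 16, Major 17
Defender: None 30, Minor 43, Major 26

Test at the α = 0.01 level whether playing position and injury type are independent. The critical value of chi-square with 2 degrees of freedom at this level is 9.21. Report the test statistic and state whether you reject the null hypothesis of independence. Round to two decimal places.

2.55; fail to reject H₀

Row totals: 43, 99. Column totals: 40, 59, 43. Grand total N = 142.
Expected counts (row total × column total / N):
  Forward, None: 43×40/142 = 12.113
  Forward, Minor: 43×59/142 = 17.866
  Forward, Major: 43×43/142 = 13.021
  Defender, None: 99×40/142 = 27.887
  Defender, Minor: 99×59/142 = 41.134
  Defender, Major: 99×43/142 = 29.979
Contributions (O − E)²/E:
  (10 − 12.113)²/12.113 = 0.3686
  (16 − 17.866)²/17.866 = 0.1949
  (17 − 13.021)²/13.021 = 1.2159
  (30 − 27.887)²/27.887 = 0.1601
  (43 − 41.134)²/41.134 = 0.0846
  (26 − 29.979)²/29.979 = 0.5281
χ² = 0.3686 + 0.1949 + 1.2159 + 0.1601 + 0.0846 + 0.5281 = 2.55
df = (2−1)(3−1) = 2. Since 2.55 < 9.21, fail to reject the null hypothesis of independence at α = 0.01.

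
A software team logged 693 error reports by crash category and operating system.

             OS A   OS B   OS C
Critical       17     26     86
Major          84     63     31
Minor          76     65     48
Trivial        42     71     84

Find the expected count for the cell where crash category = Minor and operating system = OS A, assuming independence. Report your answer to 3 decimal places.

59.727

Row total (Minor) = 189; column total (OS A) = 219; grand total N = 693.
Expected count = (row total × column total) / N = 189 × 219 / 693 = 59.727.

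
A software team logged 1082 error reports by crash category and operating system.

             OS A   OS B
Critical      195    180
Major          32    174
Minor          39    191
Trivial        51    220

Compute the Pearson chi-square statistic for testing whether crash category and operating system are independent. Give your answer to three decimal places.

143.421

Row totals: 375, 206, 230, 271. Column totals: 317, 765. Grand total N = 1082.
Expected counts (row total × column total / N):
  Critical, OS A: 375×317/1082 = 109.86599
  Critical, OS B: 375×765/1082 = 265.13401
  Major, OS A: 206×317/1082 = 60.35305
  Major, OS B: 206×765/1082 = 145.64695
  Minor, OS A: 230×317/1082 = 67.38447
  Minor, OS B: 230×765/1082 = 162.61553
  Trivial, OS A: 271×317/1082 = 79.39649
  Trivial, OS B: 271×765/1082 = 191.60351
Contributions (O − E)²/E:
  (195 − 109.86599)²/109.86599 = 65.9695
  (180 − 265.13401)²/265.13401 = 27.3364
  (32 − 60.35305)²/60.35305 = 13.3199
  (174 − 145.64695)²/145.64695 = 5.5195
  (39 − 67.38447)²/67.38447 = 11.9564
  (191 − 162.61553)²/162.61553 = 4.9545
  (51 − 79.39649)²/79.39649 = 10.1561
  (220 − 191.60351)²/191.60351 = 4.2085
χ² = 65.9695 + 27.3364 + 13.3199 + 5.5195 + 11.9564 + 4.9545 + 10.1561 + 4.2085 = 143.421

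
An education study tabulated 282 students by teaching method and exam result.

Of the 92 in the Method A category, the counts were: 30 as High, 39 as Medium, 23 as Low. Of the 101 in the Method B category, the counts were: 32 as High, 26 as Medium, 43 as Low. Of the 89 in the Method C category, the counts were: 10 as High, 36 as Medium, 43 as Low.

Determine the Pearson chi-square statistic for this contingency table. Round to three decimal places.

Row totals: 92, 101, 89. Column totals: 72, 101, 109. Grand total N = 282.
Expected counts (row total × column total / N):
  Method A, High: 92×72/282 = 23.4894
  Method A, Medium: 92×101/282 = 32.9504
  Method A, Low: 92×109/282 = 35.5603
  Method B, High: 101×72/282 = 25.7872
  Method B, Medium: 101×101/282 = 36.1738
  Method B, Low: 101×109/282 = 39.0390
  Method C, High: 89×72/282 = 22.7234
  Method C, Medium: 89×101/282 = 31.8759
  Method C, Low: 89×109/282 = 34.4007
Contributions (O − E)²/E:
  (30 − 23.4894)²/23.4894 = 1.8046
  (39 − 32.9504)²/32.9504 = 1.1107
  (23 − 35.5603)²/35.5603 = 4.4364
  (32 − 25.7872)²/25.7872 = 1.4968
  (26 − 36.1738)²/36.1738 = 2.8614
  (43 − 39.0390)²/39.0390 = 0.4019
  (10 − 22.7234)²/22.7234 = 7.1241
  (36 − 31.8759)²/31.8759 = 0.5336
  (43 − 34.4007)²/34.4007 = 2.1496
χ² = 1.8046 + 1.1107 + 4.4364 + 1.4968 + 2.8614 + 0.4019 + 7.1241 + 0.5336 + 2.1496 = 21.919

21.919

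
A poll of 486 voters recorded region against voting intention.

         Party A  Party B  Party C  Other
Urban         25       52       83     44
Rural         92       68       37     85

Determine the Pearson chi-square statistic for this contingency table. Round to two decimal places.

Row totals: 204, 282. Column totals: 117, 120, 120, 129. Grand total N = 486.
Expected counts (row total × column total / N):
  Urban, Party A: 204×117/486 = 49.111
  Urban, Party B: 204×120/486 = 50.370
  Urban, Party C: 204×120/486 = 50.370
  Urban, Other: 204×129/486 = 54.148
  Rural, Party A: 282×117/486 = 67.889
  Rural, Party B: 282×120/486 = 69.630
  Rural, Party C: 282×120/486 = 69.630
  Rural, Other: 282×129/486 = 74.852
Contributions (O − E)²/E:
  (25 − 49.111)²/49.111 = 11.8373
  (52 − 50.370)²/50.370 = 0.0527
  (83 − 50.370)²/50.370 = 21.1379
  (44 − 54.148)²/54.148 = 1.9019
  (92 − 67.889)²/67.889 = 8.5631
  (68 − 69.630)²/69.630 = 0.0382
  (37 − 69.630)²/69.630 = 15.2911
  (85 − 74.852)²/74.852 = 1.3758
χ² = 11.8373 + 0.0527 + 21.1379 + 1.9019 + 8.5631 + 0.0382 + 15.2911 + 1.3758 = 60.20

60.20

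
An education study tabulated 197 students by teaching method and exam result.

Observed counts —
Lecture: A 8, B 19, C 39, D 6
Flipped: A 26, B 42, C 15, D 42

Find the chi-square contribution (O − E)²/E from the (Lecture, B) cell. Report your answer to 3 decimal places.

0.487

Row total (Lecture) = 72; column total (B) = 61; N = 197.
Expected count E = 72 × 61 / 197 = 22.2944.
Contribution = (O − E)²/E = (19 − 22.2944)² / 22.2944 = 0.487.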